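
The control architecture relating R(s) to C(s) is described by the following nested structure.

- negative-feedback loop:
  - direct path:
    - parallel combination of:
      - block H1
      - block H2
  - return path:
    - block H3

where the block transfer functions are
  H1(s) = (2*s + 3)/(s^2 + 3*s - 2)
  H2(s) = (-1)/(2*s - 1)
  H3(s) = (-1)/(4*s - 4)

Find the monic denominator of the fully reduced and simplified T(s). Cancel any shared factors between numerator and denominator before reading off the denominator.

[1] parallel reduction of H1, H2, giving (3*s^2 + s - 1)/(2*s^3 + 5*s^2 - 7*s + 2)
[2] feedback reduction of (H1+H2), H3, giving (12*s^3 - 8*s^2 - 8*s + 4)/(8*s^4 + 12*s^3 - 51*s^2 + 35*s - 7)
Step 2 gives the fully reduced T(s), with no common factor left to cancel. The denominator's leading coefficient is 8, so divide each of its coefficients by 8 to get the monic form.

Final answer: s^4 + 3*s^3/2 - 51*s^2/8 + 35*s/8 - 7/8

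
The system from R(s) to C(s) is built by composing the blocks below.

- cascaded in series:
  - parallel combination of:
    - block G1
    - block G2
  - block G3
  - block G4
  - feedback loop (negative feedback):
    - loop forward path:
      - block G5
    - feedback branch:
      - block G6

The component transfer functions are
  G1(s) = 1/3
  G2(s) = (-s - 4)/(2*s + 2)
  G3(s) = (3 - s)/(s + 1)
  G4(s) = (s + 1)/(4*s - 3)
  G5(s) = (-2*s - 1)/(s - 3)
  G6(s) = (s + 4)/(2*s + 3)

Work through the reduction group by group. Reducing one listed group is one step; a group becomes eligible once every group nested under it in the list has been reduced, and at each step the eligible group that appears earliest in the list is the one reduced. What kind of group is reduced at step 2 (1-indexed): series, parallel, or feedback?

Step 1. combine G1, G2 in parallel
Step 2. reduce the feedback loop with forward G5 and return G6
Step 3. multiply (G1+G2), G3, G4, [G5/(1+G5*G6)] (series)
Step 2: feedback.

Final answer: feedback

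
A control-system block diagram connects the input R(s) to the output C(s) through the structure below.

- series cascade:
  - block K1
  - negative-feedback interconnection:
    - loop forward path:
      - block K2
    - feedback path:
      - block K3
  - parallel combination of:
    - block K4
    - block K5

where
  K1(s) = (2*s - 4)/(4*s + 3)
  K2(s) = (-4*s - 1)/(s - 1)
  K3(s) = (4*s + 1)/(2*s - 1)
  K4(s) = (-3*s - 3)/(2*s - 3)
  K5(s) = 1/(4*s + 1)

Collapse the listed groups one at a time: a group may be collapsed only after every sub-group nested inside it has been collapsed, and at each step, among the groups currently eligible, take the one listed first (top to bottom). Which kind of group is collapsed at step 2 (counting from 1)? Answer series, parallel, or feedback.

Step 1. close the feedback loop around K2, K3
Step 2. add K4, K5 (parallel)
Step 3. combine K1, [K2/(1+K2*K3)], (K4+K5) in series
The group at step 2 is a parallel group.

Final answer: parallel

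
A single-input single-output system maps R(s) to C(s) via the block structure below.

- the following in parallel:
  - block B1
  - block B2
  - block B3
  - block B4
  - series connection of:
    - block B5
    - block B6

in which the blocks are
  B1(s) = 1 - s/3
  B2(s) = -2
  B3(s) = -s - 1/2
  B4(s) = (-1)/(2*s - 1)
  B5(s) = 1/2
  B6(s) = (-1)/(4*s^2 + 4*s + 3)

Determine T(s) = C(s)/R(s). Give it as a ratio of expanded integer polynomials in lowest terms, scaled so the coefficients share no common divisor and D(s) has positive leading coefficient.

[1] combine B5, B6 in series; result (-1)/(8*s^2 + 8*s + 6)
[2] sum the parallel branches B1, B2, B3, B4, (B5*B6): this yields T(s), and no further normalization is needed

Therefore the answer is (-32*s^4 - 52*s^3 - 38*s^2 - 12*s + 6)/(24*s^3 + 12*s^2 + 6*s - 9).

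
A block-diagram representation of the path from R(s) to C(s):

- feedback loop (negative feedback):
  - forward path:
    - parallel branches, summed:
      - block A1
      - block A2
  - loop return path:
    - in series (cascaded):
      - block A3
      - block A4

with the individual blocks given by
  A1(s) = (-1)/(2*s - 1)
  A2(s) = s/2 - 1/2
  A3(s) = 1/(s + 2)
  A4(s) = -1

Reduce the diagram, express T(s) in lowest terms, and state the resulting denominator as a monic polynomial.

Step 1. combine A1, A2 in parallel; result (2*s^2 - 3*s - 1)/(4*s - 2)
Step 2. multiply A3, A4 (series); result (-1)/(s + 2)
Step 3. collapse the loop ((A1+A2) forward, (A3*A4) return); result (2*s^3 + s^2 - 7*s - 2)/(2*s^2 + 9*s - 3)
T(s) is the step-3 result (common factors already cancelled). Leading coefficient of the denominator: 2. Divide through by 2 for the monic polynomial.

Final answer: s^2 + 9*s/2 - 3/2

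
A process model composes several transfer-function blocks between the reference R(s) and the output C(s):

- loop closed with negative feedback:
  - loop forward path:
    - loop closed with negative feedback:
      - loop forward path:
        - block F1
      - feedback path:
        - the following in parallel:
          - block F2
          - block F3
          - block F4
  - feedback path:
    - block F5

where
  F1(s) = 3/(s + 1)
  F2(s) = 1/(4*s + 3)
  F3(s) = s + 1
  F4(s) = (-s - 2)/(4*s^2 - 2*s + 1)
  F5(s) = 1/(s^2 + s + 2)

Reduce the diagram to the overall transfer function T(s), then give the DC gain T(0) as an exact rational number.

[1] add F2, F3, F4 (parallel) -> (16*s^4 + 20*s^3 + 2*s^2 - 12*s - 2)/(16*s^3 + 4*s^2 - 2*s + 3)
[2] feedback reduction of F1, (F2+F3+F4) -> (48*s^3 + 12*s^2 - 6*s + 9)/(64*s^4 + 80*s^3 + 8*s^2 - 35*s - 3)
[3] collapse the loop ([F1/(1+F1*(F2+F3+F4))] forward, F5 return) -> (48*s^5 + 60*s^4 + 102*s^3 + 27*s^2 - 3*s + 18)/(64*s^6 + 144*s^5 + 216*s^4 + 181*s^3 - 10*s^2 - 79*s + 3)
DC gain: substitute s = 0 into T(s) from step 3: T(0) = 18/3 = 6.

Answer: 6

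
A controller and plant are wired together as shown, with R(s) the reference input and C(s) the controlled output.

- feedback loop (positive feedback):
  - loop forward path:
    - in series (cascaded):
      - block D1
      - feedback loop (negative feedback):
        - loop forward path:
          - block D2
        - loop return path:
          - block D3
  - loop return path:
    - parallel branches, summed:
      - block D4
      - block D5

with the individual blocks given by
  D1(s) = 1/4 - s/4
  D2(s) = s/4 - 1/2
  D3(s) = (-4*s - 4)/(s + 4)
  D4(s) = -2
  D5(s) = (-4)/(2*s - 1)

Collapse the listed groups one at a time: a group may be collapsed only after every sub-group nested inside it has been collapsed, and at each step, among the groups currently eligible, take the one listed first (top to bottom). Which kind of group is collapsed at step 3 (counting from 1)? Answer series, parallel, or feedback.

Reducing step by step:

1. apply the feedback formula to D2, D3
2. series reduction of D1, [D2/(1+D2*D3)]
3. sum the parallel branches D4, D5
4. collapse the loop ((D1*[D2/(1+D2*D3)]) forward, (D4+D5) return)
The group at step 3 is a parallel group.

Answer: parallel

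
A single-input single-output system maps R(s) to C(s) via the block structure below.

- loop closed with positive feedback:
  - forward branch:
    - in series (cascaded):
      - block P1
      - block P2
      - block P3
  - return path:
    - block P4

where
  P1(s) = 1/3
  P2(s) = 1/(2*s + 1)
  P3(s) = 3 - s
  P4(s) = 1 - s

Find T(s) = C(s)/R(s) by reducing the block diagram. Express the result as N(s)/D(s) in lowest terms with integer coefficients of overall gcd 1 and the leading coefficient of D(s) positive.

Answer: (s - 3)/(s^2 - 10*s)

Working:
[1] multiply P1, P2, P3 (series); result (3 - s)/(6*s + 3)
[2] feedback reduction of (P1*P2*P3), P4: this yields T(s), and no further normalization is needed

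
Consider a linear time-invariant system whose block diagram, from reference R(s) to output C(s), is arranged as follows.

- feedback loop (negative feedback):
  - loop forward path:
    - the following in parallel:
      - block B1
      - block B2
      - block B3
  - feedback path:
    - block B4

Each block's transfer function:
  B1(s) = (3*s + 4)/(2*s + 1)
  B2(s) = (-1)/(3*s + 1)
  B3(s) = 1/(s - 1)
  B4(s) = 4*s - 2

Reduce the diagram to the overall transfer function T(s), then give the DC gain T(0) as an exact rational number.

First reduce the diagram to T(s).

(1) combine B1, B2, B3 in parallel; result (9*s^3 + 10*s^2 - 5*s - 2)/(6*s^3 - s^2 - 4*s - 1)
(2) feedback reduction of (B1+B2+B3), B4; result (9*s^3 + 10*s^2 - 5*s - 2)/(36*s^4 + 28*s^3 - 41*s^2 - 2*s + 3)
Step 2 gives the overall T(s). Then T(0) = -2/3.

Answer: -2/3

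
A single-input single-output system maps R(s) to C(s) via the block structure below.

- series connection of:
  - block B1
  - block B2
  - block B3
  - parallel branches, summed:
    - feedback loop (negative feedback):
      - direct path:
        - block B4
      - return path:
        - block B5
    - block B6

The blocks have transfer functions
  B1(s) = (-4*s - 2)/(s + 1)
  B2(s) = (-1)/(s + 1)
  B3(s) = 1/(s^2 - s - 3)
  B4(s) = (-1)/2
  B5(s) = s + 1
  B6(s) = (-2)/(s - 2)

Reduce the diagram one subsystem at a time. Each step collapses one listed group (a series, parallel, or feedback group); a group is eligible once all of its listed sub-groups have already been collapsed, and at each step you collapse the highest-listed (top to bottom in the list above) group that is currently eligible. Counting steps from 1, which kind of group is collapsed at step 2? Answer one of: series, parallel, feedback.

[1] collapse the loop (B4 forward, B5 return)
[2] combine [B4/(1+B4*B5)], B6 in parallel
[3] cascade B1, B2, B3, ([B4/(1+B4*B5)]+B6)
Step 2 collapses a parallel group.

Final answer: parallel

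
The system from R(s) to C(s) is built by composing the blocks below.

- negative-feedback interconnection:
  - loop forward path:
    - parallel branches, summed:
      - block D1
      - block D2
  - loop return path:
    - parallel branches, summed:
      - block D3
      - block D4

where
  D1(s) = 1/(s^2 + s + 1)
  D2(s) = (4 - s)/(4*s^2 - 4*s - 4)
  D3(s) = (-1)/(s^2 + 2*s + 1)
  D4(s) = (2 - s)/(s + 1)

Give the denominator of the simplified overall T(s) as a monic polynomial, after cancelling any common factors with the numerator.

Step 1. reduce the parallel group D1, D2 gives (-s^3 + 7*s^2 - s)/(4*s^4 - 4*s^2 - 8*s - 4)
Step 2. reduce the parallel group D3, D4 gives (-s^2 + s + 1)/(s^2 + 2*s + 1)
Step 3. collapse the loop ((D1+D2) forward, (D3+D4) return) gives (-s^5 + 5*s^4 + 12*s^3 + 5*s^2 - s)/(4*s^6 + 9*s^5 - 8*s^4 - 9*s^3 - 18*s^2 - 17*s - 4)
No further cancellation is possible in the step-3 result, so that is T(s). Its denominator becomes monic after dividing by the leading coefficient 4.

Final answer: s^6 + 9*s^5/4 - 2*s^4 - 9*s^3/4 - 9*s^2/2 - 17*s/4 - 1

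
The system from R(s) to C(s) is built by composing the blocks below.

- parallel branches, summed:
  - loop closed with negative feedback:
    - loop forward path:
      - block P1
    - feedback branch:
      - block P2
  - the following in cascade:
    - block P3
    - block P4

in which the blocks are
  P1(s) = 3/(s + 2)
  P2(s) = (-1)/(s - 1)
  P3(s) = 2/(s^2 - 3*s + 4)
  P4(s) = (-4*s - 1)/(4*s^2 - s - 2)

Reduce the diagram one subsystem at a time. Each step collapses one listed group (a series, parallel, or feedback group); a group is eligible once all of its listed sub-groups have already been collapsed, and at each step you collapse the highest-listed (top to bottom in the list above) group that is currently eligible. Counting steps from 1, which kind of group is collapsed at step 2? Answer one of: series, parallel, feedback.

The answer is series.

Reasoning:
[1] reduce the feedback loop with forward P1 and return P2
[2] cascade P3, P4
[3] parallel reduction of [P1/(1+P1*P2)], (P3*P4)
Step 2: series.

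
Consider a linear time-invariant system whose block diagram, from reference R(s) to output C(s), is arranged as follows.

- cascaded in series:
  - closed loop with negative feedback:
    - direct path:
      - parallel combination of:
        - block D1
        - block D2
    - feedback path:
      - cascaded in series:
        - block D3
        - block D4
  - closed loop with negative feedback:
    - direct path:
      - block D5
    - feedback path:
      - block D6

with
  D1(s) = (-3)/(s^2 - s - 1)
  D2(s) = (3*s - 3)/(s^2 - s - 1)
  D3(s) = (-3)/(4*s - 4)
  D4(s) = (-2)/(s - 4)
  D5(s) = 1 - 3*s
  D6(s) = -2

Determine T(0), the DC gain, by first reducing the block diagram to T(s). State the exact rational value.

Reducing step by step:

Step 1. add D1, D2 (parallel): (3*s - 6)/(s^2 - s - 1)
Step 2. reduce the series chain D3, D4: 3/(2*s^2 - 10*s + 8)
Step 3. reduce the feedback loop with forward (D1+D2) and return (D3*D4): (6*s^3 - 42*s^2 + 84*s - 48)/(2*s^4 - 12*s^3 + 16*s^2 + 11*s - 26)
Step 4. apply the feedback formula to D5, D6: (1 - 3*s)/(6*s - 1)
Step 5. series reduction of [(D1+D2)/(1+(D1+D2)*(D3*D4))], [D5/(1+D5*D6)]: (-18*s^4 + 132*s^3 - 294*s^2 + 228*s - 48)/(12*s^5 - 74*s^4 + 108*s^3 + 50*s^2 - 167*s + 26)
That last expression is T(s); at s = 0 only the constant terms survive, so T(0) = -48/26 = -24/13.

Answer: -24/13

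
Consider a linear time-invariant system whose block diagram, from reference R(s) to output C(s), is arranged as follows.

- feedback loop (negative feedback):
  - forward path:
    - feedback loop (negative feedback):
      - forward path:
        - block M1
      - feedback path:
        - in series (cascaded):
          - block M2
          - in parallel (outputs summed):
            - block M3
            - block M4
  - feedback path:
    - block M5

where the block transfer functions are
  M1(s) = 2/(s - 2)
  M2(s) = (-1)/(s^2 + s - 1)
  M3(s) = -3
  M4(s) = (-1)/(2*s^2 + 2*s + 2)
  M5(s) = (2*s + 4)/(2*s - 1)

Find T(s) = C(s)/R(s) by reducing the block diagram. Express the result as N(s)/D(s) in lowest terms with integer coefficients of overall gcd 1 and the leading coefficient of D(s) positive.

Step 1 - combine M3, M4 in parallel; result (-6*s^2 - 6*s - 7)/(2*s^2 + 2*s + 2)
Step 2 - combine M2, (M3+M4) in series; result (6*s^2 + 6*s + 7)/(2*s^4 + 4*s^3 + 2*s^2 - 2)
Step 3 - close the feedback loop around M1, (M2*(M3+M4)); result (2*s^4 + 4*s^3 + 2*s^2 - 2)/(s^5 - 3*s^3 + 4*s^2 + 5*s + 9)
Step 4 - reduce the feedback loop with forward [M1/(1+M1*(M2*(M3+M4)))] and return M5, giving the overall T(s)

Hence the answer: (4*s^5 + 6*s^4 - 2*s^2 - 4*s + 2)/(2*s^6 + 3*s^5 + 10*s^4 + 31*s^3 + 14*s^2 + 9*s - 17)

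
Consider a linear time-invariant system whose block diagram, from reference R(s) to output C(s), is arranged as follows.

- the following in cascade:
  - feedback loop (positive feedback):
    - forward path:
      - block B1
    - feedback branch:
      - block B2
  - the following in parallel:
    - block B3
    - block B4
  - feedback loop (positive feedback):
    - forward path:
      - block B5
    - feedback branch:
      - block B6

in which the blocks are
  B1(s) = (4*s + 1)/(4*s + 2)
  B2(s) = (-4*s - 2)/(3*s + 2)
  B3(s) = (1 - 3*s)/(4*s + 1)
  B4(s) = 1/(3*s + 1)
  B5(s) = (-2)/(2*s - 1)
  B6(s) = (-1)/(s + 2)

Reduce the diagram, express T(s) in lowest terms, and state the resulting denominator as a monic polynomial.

[1] feedback reduction of B1, B2 -> (12*s^2 + 11*s + 2)/(28*s^2 + 26*s + 6)
[2] parallel reduction of B3, B4 -> (-9*s^2 + 4*s + 2)/(12*s^2 + 7*s + 1)
[3] apply the feedback formula to B5, B6 -> (-2*s - 4)/(2*s^2 + 3*s - 4)
[4] combine [B1/(1-B1*B2)], (B3+B4), [B5/(1-B5*B6)] in series -> (27*s^4 + 60*s^3 - 2*s^2 - 32*s - 8)/(84*s^5 + 232*s^4 + 35*s^3 - 140*s^2 - 79*s - 12)
That last expression is T(s), already simplified. Scaling its denominator by 1/84 (the reciprocal of the leading coefficient) yields the monic denominator.

Hence the answer: s^5 + 58*s^4/21 + 5*s^3/12 - 5*s^2/3 - 79*s/84 - 1/7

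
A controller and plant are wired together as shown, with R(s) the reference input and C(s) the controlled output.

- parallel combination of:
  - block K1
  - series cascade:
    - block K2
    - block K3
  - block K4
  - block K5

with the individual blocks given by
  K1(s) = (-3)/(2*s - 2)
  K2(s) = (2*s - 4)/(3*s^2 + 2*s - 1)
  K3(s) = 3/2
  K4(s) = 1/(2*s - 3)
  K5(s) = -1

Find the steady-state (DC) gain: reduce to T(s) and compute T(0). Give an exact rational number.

(1) multiply K2, K3 (series): (3*s - 6)/(3*s^2 + 2*s - 1)
(2) reduce the parallel group K1, (K2*K3), K4, K5: (-12*s^4 + 22*s^3 - 35*s^2 + 74*s - 37)/(12*s^4 - 22*s^3 - 6*s^2 + 22*s - 6)
That last expression is T(s); at s = 0 only the constant terms survive, so T(0) = -37/(-6) = 37/6.

Hence the answer: 37/6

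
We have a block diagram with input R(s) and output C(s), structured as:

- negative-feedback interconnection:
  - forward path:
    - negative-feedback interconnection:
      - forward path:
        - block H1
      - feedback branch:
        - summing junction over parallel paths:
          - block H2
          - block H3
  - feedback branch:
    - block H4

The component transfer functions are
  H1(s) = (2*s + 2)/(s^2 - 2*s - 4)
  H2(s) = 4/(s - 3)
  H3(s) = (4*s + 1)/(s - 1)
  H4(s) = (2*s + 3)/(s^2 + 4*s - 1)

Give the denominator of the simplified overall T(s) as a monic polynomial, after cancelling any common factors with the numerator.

[1] add H2, H3 (parallel), giving (4*s^2 - 7*s - 7)/(s^2 - 4*s + 3)
[2] collapse the loop (H1 forward, (H2+H3) return), giving (2*s^3 - 6*s^2 - 2*s + 6)/(s^4 + 2*s^3 + s^2 - 18*s - 26)
[3] feedback reduction of [H1/(1+H1*(H2+H3))], H4, giving (2*s^5 + 2*s^4 - 28*s^3 + 4*s^2 + 26*s - 6)/(s^6 + 6*s^5 + 12*s^4 - 22*s^3 - 121*s^2 - 80*s + 44)
Step 3 gives the fully reduced T(s), with no common factor left to cancel. The denominator is already monic (leading coefficient 1).

Final answer: s^6 + 6*s^5 + 12*s^4 - 22*s^3 - 121*s^2 - 80*s + 44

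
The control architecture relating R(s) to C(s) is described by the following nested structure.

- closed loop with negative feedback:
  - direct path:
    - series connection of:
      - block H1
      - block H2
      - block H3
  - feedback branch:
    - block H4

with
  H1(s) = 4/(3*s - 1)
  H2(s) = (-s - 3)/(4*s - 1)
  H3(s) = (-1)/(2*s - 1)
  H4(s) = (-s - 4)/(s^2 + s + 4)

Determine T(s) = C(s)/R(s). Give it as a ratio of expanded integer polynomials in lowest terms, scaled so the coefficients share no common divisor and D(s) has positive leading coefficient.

Step 1. reduce the series chain H1, H2, H3 gives (4*s + 12)/(24*s^3 - 26*s^2 + 9*s - 1)
Step 2. reduce the feedback loop with forward (H1*H2*H3) and return H4 - this is the overall T(s), already in the required normalized form

Answer: (4*s^3 + 16*s^2 + 28*s + 48)/(24*s^5 - 2*s^4 + 79*s^3 - 100*s^2 + 7*s - 52)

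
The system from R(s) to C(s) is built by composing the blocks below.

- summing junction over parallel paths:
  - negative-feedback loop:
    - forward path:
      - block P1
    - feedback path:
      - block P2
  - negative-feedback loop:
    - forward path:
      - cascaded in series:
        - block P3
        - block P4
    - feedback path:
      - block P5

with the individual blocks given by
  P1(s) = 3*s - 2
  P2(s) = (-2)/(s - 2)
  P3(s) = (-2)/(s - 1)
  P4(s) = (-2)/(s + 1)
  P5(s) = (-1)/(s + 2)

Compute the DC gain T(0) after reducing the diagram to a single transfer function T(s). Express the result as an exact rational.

[1] reduce the feedback loop with forward P1 and return P2 = (-3*s^2 + 8*s - 4)/(5*s - 2)
[2] cascade P3, P4 = 4/(s^2 - 1)
[3] collapse the loop ((P3*P4) forward, P5 return) = (4*s + 8)/(s^3 + 2*s^2 - s - 6)
[4] reduce the parallel group [P1/(1+P1*P2)], [(P3*P4)/(1+(P3*P4)*P5)] = (-3*s^5 + 2*s^4 + 15*s^3 + 22*s^2 - 12*s + 8)/(5*s^4 + 8*s^3 - 9*s^2 - 28*s + 12)
Step 4 gives the overall T(s). Then T(0) = 8/12 = 2/3.

Therefore the answer is 2/3.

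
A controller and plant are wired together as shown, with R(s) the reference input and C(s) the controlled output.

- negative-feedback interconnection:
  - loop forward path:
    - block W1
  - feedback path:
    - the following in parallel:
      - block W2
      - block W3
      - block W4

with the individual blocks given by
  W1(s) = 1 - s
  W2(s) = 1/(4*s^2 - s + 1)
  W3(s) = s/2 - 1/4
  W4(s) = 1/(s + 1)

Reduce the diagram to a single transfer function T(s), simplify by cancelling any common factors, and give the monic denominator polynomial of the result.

1. parallel reduction of W2, W3, W4 gives (8*s^4 + 2*s^3 + 13*s^2 + 2*s + 7)/(16*s^3 + 12*s^2 + 4)
2. close the feedback loop around W1, (W2+W3+W4) gives (16*s^4 - 4*s^3 - 12*s^2 + 4*s - 4)/(8*s^5 - 6*s^4 - 5*s^3 - 23*s^2 + 5*s - 11)
That last expression is T(s), already simplified. Scaling its denominator by 1/8 (the reciprocal of the leading coefficient) yields the monic denominator.

Final answer: s^5 - 3*s^4/4 - 5*s^3/8 - 23*s^2/8 + 5*s/8 - 11/8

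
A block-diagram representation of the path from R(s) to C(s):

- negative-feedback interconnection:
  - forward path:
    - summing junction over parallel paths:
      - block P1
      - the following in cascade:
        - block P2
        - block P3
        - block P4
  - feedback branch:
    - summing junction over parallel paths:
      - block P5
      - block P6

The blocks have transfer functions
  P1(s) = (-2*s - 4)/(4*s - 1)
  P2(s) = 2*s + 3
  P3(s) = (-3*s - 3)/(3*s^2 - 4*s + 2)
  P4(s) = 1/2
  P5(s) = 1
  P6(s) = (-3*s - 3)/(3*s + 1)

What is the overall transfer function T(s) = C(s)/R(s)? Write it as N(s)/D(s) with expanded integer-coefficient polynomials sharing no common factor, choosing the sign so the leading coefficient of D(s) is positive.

Reducing step by step:

Step 1: combine P2, P3, P4 in series, giving (-6*s^2 - 15*s - 9)/(6*s^2 - 8*s + 4)
Step 2: parallel reduction of P1, (P2*P3*P4), giving (-36*s^3 - 62*s^2 + 3*s - 7)/(24*s^3 - 38*s^2 + 24*s - 4)
Step 3: combine P5, P6 in parallel, giving (-2)/(3*s + 1)
Step 4: close the feedback loop around (P1+(P2*P3*P4)), (P5+P6), giving the overall T(s)

Answer: (-108*s^4 - 222*s^3 - 53*s^2 - 18*s - 7)/(72*s^4 - 18*s^3 + 158*s^2 + 6*s + 10)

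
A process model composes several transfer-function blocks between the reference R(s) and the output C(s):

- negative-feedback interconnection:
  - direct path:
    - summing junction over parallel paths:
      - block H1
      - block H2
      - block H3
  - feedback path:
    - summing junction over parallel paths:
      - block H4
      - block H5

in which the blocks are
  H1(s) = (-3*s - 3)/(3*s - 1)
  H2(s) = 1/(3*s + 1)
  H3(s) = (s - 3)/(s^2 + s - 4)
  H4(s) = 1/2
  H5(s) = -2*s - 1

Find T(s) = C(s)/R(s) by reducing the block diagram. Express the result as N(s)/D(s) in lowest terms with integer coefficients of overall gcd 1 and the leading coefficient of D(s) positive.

Reducing step by step:

[1] reduce the parallel group H1, H2, H3 gives (-9*s^4 - 9*s^3 - 4*s^2 + 31*s + 19)/(9*s^4 + 9*s^3 - 37*s^2 - s + 4)
[2] parallel reduction of H4, H5 gives -2*s - 1/2
[3] collapse the loop ((H1+H2+H3) forward, (H4+H5) return); the result is T(s) itself (integer coefficients, no common factor, positive leading denominator coefficient)

Answer: (-18*s^4 - 18*s^3 - 8*s^2 + 62*s + 38)/(36*s^5 + 63*s^4 + 43*s^3 - 194*s^2 - 109*s - 11)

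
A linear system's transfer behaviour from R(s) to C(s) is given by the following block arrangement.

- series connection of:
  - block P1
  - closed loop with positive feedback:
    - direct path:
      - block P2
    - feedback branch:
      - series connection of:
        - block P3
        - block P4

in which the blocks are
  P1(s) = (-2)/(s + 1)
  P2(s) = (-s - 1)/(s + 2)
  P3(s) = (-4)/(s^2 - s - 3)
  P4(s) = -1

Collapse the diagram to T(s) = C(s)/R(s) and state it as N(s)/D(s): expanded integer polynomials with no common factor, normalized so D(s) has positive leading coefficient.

First reduce the diagram to T(s).

Step 1. series reduction of P3, P4 -> 4/(s^2 - s - 3)
Step 2. close the feedback loop around P2, (P3*P4) -> (-s^3 + 4*s + 3)/(s^3 + s^2 - s - 2)
Step 3. reduce the series chain P1, [P2/(1-P2*(P3*P4))] - this is the overall T(s), already in the required normalized form

Answer: (2*s^2 - 2*s - 6)/(s^3 + s^2 - s - 2)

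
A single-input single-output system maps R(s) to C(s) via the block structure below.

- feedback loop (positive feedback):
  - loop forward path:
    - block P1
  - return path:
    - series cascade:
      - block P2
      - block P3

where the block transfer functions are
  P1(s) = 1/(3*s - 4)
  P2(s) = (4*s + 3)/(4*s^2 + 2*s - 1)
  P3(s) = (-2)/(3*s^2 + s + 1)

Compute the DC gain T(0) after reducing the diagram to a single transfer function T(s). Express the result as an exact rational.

Answer: -1/10

Working:
Step 1. reduce the series chain P2, P3; result (-8*s - 6)/(12*s^4 + 10*s^3 + 3*s^2 + s - 1)
Step 2. reduce the feedback loop with forward P1 and return (P2*P3); result (12*s^4 + 10*s^3 + 3*s^2 + s - 1)/(36*s^5 - 18*s^4 - 31*s^3 - 9*s^2 + s + 10)
Evaluating the step-2 result (the overall T(s)) at s = 0 gives T(0) = -1/10.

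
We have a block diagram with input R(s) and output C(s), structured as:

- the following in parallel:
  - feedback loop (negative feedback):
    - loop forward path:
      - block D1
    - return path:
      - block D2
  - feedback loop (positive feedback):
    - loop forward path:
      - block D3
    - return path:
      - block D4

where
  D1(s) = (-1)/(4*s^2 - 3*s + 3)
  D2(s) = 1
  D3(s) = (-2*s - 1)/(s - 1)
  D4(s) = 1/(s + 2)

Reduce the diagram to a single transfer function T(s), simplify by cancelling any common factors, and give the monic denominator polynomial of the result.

The answer is s^4 + 9*s^3/4 - 11*s^2/4 + 9*s/4 - 1/2.

Reasoning:
(1) apply the feedback formula to D1, D2: (-1)/(4*s^2 - 3*s + 2)
(2) collapse the loop (D3 forward, D4 return): (-2*s^2 - 5*s - 2)/(s^2 + 3*s - 1)
(3) combine [D1/(1+D1*D2)], [D3/(1-D3*D4)] in parallel: (-8*s^4 - 14*s^3 + 2*s^2 - 7*s - 3)/(4*s^4 + 9*s^3 - 11*s^2 + 9*s - 2)
No further cancellation is possible in the step-3 result, so that is T(s). Its denominator becomes monic after dividing by the leading coefficient 4.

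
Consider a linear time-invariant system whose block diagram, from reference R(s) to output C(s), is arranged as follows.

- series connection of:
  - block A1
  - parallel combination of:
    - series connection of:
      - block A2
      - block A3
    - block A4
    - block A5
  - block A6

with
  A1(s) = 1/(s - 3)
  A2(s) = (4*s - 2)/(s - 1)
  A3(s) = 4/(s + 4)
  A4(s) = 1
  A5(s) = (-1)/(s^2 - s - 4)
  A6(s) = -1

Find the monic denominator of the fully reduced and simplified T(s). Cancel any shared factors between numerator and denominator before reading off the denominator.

1. combine A2, A3 in series: (16*s - 8)/(s^2 + 3*s - 4)
2. add (A2*A3), A4, A5 (parallel): (s^4 + 18*s^3 - 36*s^2 - 67*s + 52)/(s^4 + 2*s^3 - 11*s^2 - 8*s + 16)
3. multiply A1, ((A2*A3)+A4+A5), A6 (series): (-s^4 - 18*s^3 + 36*s^2 + 67*s - 52)/(s^5 - s^4 - 17*s^3 + 25*s^2 + 40*s - 48)
Step 3 gives the fully reduced T(s), with no common factor left to cancel. The denominator is already monic (leading coefficient 1).

Hence the answer: s^5 - s^4 - 17*s^3 + 25*s^2 + 40*s - 48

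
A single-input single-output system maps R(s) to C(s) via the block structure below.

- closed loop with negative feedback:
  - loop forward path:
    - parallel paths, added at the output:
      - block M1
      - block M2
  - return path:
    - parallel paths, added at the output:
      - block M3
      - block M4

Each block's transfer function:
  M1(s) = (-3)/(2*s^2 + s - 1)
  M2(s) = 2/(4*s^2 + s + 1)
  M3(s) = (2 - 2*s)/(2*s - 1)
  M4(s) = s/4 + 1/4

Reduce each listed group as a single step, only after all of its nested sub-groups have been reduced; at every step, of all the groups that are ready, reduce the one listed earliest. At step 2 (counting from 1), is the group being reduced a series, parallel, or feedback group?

(1) combine M1, M2 in parallel
(2) combine M3, M4 in parallel
(3) close the feedback loop around (M1+M2), (M3+M4)
So the answer for step 2 is parallel.

Answer: parallel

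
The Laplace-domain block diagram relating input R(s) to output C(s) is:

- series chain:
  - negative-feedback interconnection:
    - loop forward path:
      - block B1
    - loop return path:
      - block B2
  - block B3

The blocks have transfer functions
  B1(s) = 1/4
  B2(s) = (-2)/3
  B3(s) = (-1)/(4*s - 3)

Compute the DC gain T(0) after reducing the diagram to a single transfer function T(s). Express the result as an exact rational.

First reduce the diagram to T(s).

Step 1: close the feedback loop around B1, B2; result 3/10
Step 2: series reduction of [B1/(1+B1*B2)], B3; result (-3)/(40*s - 30)
Step 2 gives the overall T(s). Then T(0) = -3/(-30) = 1/10.

Answer: 1/10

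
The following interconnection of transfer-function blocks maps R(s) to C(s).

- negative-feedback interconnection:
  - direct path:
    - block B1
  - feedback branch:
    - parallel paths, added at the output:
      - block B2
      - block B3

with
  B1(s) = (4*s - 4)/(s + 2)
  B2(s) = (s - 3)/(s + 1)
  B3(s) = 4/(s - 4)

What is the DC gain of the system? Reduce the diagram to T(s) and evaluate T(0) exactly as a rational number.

Step 1: parallel reduction of B2, B3: (s^2 - 3*s + 16)/(s^2 - 3*s - 4)
Step 2: feedback reduction of B1, (B2+B3): (4*s^3 - 16*s^2 - 4*s + 16)/(5*s^3 - 17*s^2 + 66*s - 72)
The step-2 result is T(s). Setting s = 0: T(0) = 16/(-72) = -2/9.

Answer: -2/9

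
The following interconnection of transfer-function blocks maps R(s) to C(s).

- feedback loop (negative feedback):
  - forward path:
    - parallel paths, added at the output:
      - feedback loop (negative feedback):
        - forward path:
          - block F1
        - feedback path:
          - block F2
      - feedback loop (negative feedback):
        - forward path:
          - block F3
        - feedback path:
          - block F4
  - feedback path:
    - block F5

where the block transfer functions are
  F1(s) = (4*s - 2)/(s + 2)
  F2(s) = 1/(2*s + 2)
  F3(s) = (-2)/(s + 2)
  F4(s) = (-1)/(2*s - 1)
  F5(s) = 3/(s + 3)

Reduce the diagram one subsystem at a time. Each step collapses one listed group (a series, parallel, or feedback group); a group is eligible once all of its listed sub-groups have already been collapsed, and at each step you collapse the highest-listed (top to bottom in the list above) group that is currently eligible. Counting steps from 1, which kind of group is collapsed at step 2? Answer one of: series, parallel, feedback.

Answer: feedback

Working:
1. close the feedback loop around F1, F2
2. close the feedback loop around F3, F4
3. combine [F1/(1+F1*F2)], [F3/(1+F3*F4)] in parallel
4. apply the feedback formula to ([F1/(1+F1*F2)]+[F3/(1+F3*F4)]), F5
Step 2 collapses a feedback group.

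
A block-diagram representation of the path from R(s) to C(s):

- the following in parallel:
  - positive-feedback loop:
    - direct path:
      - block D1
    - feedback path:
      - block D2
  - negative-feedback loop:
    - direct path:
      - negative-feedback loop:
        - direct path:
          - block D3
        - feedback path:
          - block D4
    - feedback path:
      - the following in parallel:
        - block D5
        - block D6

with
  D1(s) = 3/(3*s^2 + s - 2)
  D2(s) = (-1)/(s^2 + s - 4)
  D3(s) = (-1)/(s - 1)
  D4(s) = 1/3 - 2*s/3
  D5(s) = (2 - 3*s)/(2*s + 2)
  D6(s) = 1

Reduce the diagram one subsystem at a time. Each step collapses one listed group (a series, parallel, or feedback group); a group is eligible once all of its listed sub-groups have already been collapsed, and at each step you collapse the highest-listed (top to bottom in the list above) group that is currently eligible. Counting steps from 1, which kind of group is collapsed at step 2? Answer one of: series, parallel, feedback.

Step 1 - close the feedback loop around D1, D2
Step 2 - feedback reduction of D3, D4
Step 3 - combine D5, D6 in parallel
Step 4 - close the feedback loop around [D3/(1+D3*D4)], (D5+D6)
Step 5 - sum the parallel branches [D1/(1-D1*D2)], [[D3/(1+D3*D4)]/(1+[D3/(1+D3*D4)]*(D5+D6))]
Step 2: feedback.

Final answer: feedback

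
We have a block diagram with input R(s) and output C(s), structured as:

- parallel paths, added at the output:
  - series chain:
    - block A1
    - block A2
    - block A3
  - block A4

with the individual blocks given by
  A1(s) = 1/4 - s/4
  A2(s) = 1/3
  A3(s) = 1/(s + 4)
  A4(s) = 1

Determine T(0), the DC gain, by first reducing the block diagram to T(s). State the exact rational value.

First reduce the diagram to T(s).

(1) cascade A1, A2, A3 -> (1 - s)/(12*s + 48)
(2) sum the parallel branches (A1*A2*A3), A4 -> (11*s + 49)/(12*s + 48)
DC gain: substitute s = 0 into T(s) from step 2: T(0) = 49/48.

Answer: 49/48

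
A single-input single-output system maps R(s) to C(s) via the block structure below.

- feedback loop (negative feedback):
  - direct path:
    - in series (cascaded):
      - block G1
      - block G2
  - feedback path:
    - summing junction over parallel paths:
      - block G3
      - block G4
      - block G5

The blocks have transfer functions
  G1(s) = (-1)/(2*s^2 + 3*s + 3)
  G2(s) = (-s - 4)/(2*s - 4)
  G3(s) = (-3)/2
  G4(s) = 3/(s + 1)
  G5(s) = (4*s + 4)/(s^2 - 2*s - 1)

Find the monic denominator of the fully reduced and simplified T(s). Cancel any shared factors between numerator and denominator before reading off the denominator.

[1] reduce the series chain G1, G2 -> (s + 4)/(4*s^3 - 2*s^2 - 6*s - 12)
[2] parallel reduction of G3, G4, G5 -> (-3*s^3 + 17*s^2 + 13*s + 5)/(2*s^3 - 2*s^2 - 6*s - 2)
[3] close the feedback loop around (G1*G2), (G3+G4+G5) -> (2*s^4 + 6*s^3 - 14*s^2 - 26*s - 8)/(8*s^6 - 12*s^5 - 35*s^4 - 3*s^3 + 145*s^2 + 141*s + 44)
T(s) is the step-3 result (common factors already cancelled). Leading coefficient of the denominator: 8. Divide through by 8 for the monic polynomial.

Final answer: s^6 - 3*s^5/2 - 35*s^4/8 - 3*s^3/8 + 145*s^2/8 + 141*s/8 + 11/2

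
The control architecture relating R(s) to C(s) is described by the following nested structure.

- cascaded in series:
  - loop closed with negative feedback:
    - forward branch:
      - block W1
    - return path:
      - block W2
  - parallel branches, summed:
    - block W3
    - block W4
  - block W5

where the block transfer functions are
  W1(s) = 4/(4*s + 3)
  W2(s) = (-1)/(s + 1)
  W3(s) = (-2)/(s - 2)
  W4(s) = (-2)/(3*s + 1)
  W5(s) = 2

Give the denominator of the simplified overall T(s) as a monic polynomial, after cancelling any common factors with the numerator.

(1) reduce the feedback loop with forward W1 and return W2, giving (4*s + 4)/(4*s^2 + 7*s - 1)
(2) add W3, W4 (parallel), giving (2 - 8*s)/(3*s^2 - 5*s - 2)
(3) combine [W1/(1+W1*W2)], (W3+W4), W5 in series, giving (-64*s^2 - 48*s + 16)/(12*s^4 + s^3 - 46*s^2 - 9*s + 2)
No further cancellation is possible in the step-3 result, so that is T(s). Its denominator becomes monic after dividing by the leading coefficient 12.

Hence the answer: s^4 + s^3/12 - 23*s^2/6 - 3*s/4 + 1/6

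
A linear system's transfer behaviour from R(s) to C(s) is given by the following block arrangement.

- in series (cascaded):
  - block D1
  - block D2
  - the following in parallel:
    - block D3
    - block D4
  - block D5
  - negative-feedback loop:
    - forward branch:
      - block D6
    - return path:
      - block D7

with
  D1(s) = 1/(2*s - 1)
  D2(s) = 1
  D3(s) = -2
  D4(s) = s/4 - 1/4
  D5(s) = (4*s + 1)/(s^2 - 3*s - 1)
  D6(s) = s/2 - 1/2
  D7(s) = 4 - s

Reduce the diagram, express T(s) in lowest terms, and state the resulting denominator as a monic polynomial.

1. combine D3, D4 in parallel; result s/4 - 9/4
2. feedback reduction of D6, D7; result (1 - s)/(s^2 - 5*s + 2)
3. multiply D1, D2, (D3+D4), D5, [D6/(1+D6*D7)] (series); result (-4*s^3 + 39*s^2 - 26*s - 9)/(8*s^5 - 68*s^4 + 160*s^3 - 72*s^2 - 12*s + 8)
The result of step 3 is T(s) in lowest terms. Its denominator has leading coefficient 8; dividing the denominator through by 8 makes it monic.

Hence the answer: s^5 - 17*s^4/2 + 20*s^3 - 9*s^2 - 3*s/2 + 1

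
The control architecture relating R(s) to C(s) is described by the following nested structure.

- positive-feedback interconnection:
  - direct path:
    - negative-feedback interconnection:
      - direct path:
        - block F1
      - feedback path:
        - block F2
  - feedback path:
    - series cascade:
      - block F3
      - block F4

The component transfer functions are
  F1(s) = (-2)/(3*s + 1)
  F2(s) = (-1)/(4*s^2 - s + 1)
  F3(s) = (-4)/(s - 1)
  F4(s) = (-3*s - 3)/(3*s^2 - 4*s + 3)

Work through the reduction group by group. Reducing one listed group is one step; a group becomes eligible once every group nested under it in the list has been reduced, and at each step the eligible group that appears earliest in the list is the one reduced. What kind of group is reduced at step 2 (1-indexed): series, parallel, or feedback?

Answer: series

Working:
(1) collapse the loop (F1 forward, F2 return)
(2) series reduction of F3, F4
(3) collapse the loop ([F1/(1+F1*F2)] forward, (F3*F4) return)
Step 2 collapses a series group.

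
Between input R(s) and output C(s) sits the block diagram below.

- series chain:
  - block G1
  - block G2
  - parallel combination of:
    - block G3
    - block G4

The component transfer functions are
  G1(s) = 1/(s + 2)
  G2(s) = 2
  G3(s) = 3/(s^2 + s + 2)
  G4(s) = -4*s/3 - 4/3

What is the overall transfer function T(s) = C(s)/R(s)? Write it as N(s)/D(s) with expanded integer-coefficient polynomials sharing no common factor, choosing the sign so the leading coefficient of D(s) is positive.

Reducing step by step:

Step 1: add G3, G4 (parallel) = (-4*s^3 - 8*s^2 - 12*s + 1)/(3*s^2 + 3*s + 6)
Step 2: reduce the series chain G1, G2, (G3+G4): this yields T(s), and no further normalization is needed

Answer: (-8*s^3 - 16*s^2 - 24*s + 2)/(3*s^3 + 9*s^2 + 12*s + 12)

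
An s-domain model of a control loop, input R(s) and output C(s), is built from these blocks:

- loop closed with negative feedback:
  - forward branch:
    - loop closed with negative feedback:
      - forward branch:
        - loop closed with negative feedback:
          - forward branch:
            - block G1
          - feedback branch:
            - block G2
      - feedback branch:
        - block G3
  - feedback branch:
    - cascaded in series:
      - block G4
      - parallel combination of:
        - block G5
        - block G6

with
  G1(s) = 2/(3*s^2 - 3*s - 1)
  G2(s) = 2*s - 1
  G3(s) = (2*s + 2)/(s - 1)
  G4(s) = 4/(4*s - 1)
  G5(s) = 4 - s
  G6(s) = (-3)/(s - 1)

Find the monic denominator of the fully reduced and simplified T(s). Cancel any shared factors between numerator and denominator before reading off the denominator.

Reducing step by step:

[1] close the feedback loop around G1, G2; result 2/(3*s^2 + s - 3)
[2] close the feedback loop around [G1/(1+G1*G2)], G3; result (2*s - 2)/(3*s^3 - 2*s^2 + 7)
[3] sum the parallel branches G5, G6; result (-s^2 + 5*s - 7)/(s - 1)
[4] reduce the series chain G4, (G5+G6); result (-4*s^2 + 20*s - 28)/(4*s^2 - 5*s + 1)
[5] feedback reduction of [[G1/(1+G1*G2)]/(1+[G1/(1+G1*G2)]*G3)], (G4*(G5+G6)); result (8*s - 2)/(12*s^3 + s^2 - 5*s + 63)
The result of step 5 is T(s) in lowest terms. Its denominator has leading coefficient 12; dividing the denominator through by 12 makes it monic.

Answer: s^3 + s^2/12 - 5*s/12 + 21/4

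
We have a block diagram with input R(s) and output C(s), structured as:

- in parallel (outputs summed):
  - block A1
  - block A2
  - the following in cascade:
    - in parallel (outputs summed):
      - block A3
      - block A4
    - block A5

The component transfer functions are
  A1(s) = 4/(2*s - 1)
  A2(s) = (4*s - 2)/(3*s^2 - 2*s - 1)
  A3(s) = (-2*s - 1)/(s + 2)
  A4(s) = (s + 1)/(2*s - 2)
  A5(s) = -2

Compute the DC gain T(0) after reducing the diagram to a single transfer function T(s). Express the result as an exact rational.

(1) add A3, A4 (parallel) = (-3*s^2 + 5*s + 4)/(2*s^2 + 2*s - 4)
(2) combine (A3+A4), A5 in series = (3*s^2 - 5*s - 4)/(s^2 + s - 2)
(3) parallel reduction of A1, A2, ((A3+A4)*A5) = (18*s^4 - 13*s^3 + 2*s^2 - 25*s)/(6*s^4 + 5*s^3 - 14*s^2 + s + 2)
Evaluating the step-3 result (the overall T(s)) at s = 0 gives T(0) = 0/2 = 0.

Therefore the answer is 0.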